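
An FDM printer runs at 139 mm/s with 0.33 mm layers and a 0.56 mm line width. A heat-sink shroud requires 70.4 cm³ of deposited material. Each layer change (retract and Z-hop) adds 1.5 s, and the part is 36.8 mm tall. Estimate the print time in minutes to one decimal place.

48.5 minutes

Bead cross-section = 0.33 × 0.56, so 0.1848 mm².
Path length: 70400 mm³ / 0.1848 mm² → 380952.4 mm.
Time extruding = 380952.4 / 139, so 2740.7 s.
Layers = ⌈36.8/0.33⌉ = 112.
Non-print overhead = 112 × 1.5, so 168 s.
Altogether 2740.7 + 168 = 2908.7 s, i.e. 48.5 minutes.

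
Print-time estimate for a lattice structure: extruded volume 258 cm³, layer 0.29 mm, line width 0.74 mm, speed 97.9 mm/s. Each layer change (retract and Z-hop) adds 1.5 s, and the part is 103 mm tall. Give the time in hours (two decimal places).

3.56 hours

Extrusion cross-section = 0.29 × 0.74 = 0.2146 mm².
Path length: 258000 mm³ / 0.2146 mm² → 1202236.7 mm.
Print-move time = 1202236.7 / 97.9, so 12280.3 s.
Layer count = ceil(103 / 0.29) = 356.
Z-hop total = 356 × 1.5, so 534 s.
Altogether 12280.3 + 534 = 12814.3 s, i.e. 3.56 hours.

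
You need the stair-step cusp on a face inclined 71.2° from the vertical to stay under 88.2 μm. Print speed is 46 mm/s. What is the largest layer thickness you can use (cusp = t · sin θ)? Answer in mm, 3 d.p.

0.093 mm

sin(71.2°) = 0.9466; t_max = 0.0882/0.9466 = 0.093 mm.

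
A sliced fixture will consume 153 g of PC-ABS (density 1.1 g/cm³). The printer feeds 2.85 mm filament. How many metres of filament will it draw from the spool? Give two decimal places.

21.80 m

Volume = 153 g / 1.1 g·cm⁻³ = 139.0909 cm³ = 139090.9 mm³.
A = π r² = π × 1.425² = 6.3794 mm².
L = V/A = 139090.9/6.3794 = 21803.13 mm → 21.80 m.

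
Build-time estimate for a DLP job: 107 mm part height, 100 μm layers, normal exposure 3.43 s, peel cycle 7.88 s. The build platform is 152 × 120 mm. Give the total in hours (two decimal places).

Number of layers: 107 / 0.1 → 1070 (rounded up).
Each layer takes: 3.43 + 7.88 → 11.31 s.
Build time: 1070 × 11.31 s = 12101.7 s, i.e. 3.36 hours.

3.36 hours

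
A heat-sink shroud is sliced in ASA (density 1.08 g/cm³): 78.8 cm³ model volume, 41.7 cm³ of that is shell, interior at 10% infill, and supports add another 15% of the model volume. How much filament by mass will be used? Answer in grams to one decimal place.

Infill region: 78.8 − 41.7 → 37.1 cm³.
Infill deposited = 0.10 × 37.1 = 3.71 cm³.
Support = 0.15 × 78.8 = 11.82 cm³.
Total printed volume = 41.7 + 3.71 + 11.82, so 57.23 cm³.
Mass = 57.23 × 1.08, so 61.8084 g.

61.8 g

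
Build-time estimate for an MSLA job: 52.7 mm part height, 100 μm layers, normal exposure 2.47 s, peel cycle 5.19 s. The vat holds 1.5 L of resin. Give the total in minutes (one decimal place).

Layer count = ceil(52.7 / 0.1) = 527.
Cycle time: 2.47 + 5.19 → 7.66 s.
Total = 527 × 7.66 = 4036.82 s = 67.3 minutes.

67.3 minutes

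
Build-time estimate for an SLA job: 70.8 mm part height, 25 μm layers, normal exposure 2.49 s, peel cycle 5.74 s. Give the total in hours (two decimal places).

6.47 hours

Layers = ⌈70.8/0.025⌉ = 2832.
Cycle time: 2.49 + 5.74 → 8.23 s.
Total = 2832 × 8.23 = 23307.36 s = 6.47 hours.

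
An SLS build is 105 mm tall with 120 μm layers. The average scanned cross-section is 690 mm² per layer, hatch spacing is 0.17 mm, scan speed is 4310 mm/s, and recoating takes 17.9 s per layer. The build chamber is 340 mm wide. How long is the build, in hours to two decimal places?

Number of layers: 105 / 0.12 → 875 (rounded up).
Per-layer scan distance = 690 / 0.17, so 4058.8 mm.
Scan time per layer = 4058.8 / 4310 = 0.9417 s.
Per-layer time = 0.9417 + 17.9, so 18.8417 s.
Total: 875 × 18.8417 s = 16486.4875 s → 4.58 hours.

4.58 hours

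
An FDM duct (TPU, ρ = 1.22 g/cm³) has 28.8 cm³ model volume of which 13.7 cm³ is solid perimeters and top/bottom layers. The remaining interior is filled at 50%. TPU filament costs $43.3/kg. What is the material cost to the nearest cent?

Volume inside the shell: 28.8 − 13.7 → 15.1 cm³.
Infill volume = 0.50 × 15.1 = 7.55 cm³.
Deposited volume = 13.7 + 7.55, so 21.25 cm³.
Mass = 21.25 × 1.22 = 25.925 g.
At $43.3/kg: 25.925/1000 × 43.3 = $1.12.

$1.12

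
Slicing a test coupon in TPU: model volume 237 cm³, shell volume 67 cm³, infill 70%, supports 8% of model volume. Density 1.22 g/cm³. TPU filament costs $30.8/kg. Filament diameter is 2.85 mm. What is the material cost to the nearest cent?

Infill region = 237 − 67 = 170 cm³.
Deposited infill = 0.70 × 170, so 119 cm³.
Support = 0.08 × 237 = 18.96 cm³.
Total extruded = 67 + 119 + 18.96, so 204.96 cm³.
Mass = 204.96 × 1.22, so 250.0512 g.
Cost = 250.0512 g / 1000 × $30.8/kg = $7.70.

$7.70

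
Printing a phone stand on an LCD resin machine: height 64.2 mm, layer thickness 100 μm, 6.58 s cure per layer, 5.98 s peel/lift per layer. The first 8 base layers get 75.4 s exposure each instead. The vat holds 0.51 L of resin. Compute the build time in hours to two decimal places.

Number of layers: 64.2 / 0.1 → 642 (rounded up).
Base layers = 8 × (75.4 + 5.98) = 651.04 s.
Regular layers: 634 × (6.58 + 5.98) → 7963.04 s.
Sum: 651.04 + 7963.04 = 8614.08 s → 2.39 hours.

2.39 hours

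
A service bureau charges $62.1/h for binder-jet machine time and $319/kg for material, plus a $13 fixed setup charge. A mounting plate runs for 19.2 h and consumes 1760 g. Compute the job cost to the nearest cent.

Time charge: 62.1 × 19.2 → $1192.32.
Material cost = 319 × 1760/1000 = $561.44.
Adding setup: 1192.32 + 561.44 + 13 → $1766.76.

$1766.76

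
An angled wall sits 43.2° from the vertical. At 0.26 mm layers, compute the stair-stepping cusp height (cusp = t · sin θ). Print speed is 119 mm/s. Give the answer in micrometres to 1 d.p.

h_c = t·sin θ = 0.26 × 0.6845 = 0.17797 mm (178.0 μm).

178.0 μm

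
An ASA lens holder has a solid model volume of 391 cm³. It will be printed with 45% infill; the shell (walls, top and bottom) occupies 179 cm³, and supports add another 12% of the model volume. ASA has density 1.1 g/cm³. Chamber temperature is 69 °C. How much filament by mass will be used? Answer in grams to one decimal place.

Infill region = 391 − 179, so 212 cm³.
Deposited infill: 0.45 × 212 → 95.4 cm³.
Support: 0.12 × 391 → 46.92 cm³.
Deposited volume: 179 + 95.4 + 46.92 → 321.32 cm³.
Mass: 321.32 × 1.1 → 353.452 g.

353.5 g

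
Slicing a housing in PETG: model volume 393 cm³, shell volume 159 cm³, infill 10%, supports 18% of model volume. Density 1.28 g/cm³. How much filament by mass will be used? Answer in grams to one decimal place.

Volume inside the shell: 393 − 159 → 234 cm³.
Deposited infill: 0.10 × 234 → 23.4 cm³.
Support: 0.18 × 393 → 70.74 cm³.
Total extruded: 159 + 23.4 + 70.74 → 253.14 cm³.
Mass: 253.14 × 1.28 → 324.0192 g.

324.0 g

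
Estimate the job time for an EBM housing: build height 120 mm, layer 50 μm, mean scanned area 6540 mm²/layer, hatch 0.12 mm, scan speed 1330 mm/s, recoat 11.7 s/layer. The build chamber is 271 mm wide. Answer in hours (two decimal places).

35.12 hours

Layers = ⌈120/0.05⌉ = 2400.
Hatch length per layer = 6540 / 0.12, so 54500 mm.
Per-layer scan time = 54500 / 1330 = 40.9774 s.
Layer cycle = 40.9774 + 11.7 = 52.6774 s.
Total: 2400 × 52.6774 s = 126425.76 s → 35.12 hours.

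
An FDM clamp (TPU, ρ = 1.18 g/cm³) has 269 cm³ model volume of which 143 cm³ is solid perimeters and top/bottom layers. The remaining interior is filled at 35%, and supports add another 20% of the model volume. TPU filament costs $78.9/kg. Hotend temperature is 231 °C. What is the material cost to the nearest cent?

Interior volume = 269 − 143, so 126 cm³.
Deposited infill = 0.35 × 126 = 44.1 cm³.
Support: 0.20 × 269 → 53.8 cm³.
Total extruded = 143 + 44.1 + 53.8 = 240.9 cm³.
Mass: 240.9 × 1.18 → 284.262 g.
At $78.9/kg: 284.262/1000 × 78.9 = $22.43.

$22.43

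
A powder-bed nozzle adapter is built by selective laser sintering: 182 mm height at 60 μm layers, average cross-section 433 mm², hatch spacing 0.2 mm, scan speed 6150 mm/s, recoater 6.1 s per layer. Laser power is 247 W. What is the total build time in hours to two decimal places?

Layer count = ceil(182 / 0.06) = 3034.
Per-layer scan distance: 433 / 0.2 → 2165 mm.
Laser time per layer = 2165 / 6150 = 0.352 s.
Per-layer time = 0.352 + 6.1 = 6.452 s.
Total: 3034 × 6.452 s = 19575.368 s → 5.44 hours.

5.44 hours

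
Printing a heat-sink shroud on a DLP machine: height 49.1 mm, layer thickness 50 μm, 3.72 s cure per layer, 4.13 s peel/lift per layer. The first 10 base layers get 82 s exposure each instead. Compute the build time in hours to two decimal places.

Layer count = ceil(49.1 / 0.05) = 982.
Burn-in layers: 10 × (82 + 4.13) → 861.3 s.
Regular layers = 972 × (3.72 + 4.13), so 7630.2 s.
Total = 861.3 + 7630.2 = 8491.5 s = 2.36 hours.

2.36 hours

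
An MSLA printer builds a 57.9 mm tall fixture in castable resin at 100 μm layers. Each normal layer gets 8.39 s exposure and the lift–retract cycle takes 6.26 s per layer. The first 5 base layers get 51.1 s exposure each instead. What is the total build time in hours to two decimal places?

2.42 hours

Layers = ⌈57.9/0.1⌉ = 579.
Burn-in layers: 5 × (51.1 + 6.26) → 286.8 s.
Regular layers = 574 × (8.39 + 6.26), so 8409.1 s.
Sum: 286.8 + 8409.1 = 8695.9 s → 2.42 hours.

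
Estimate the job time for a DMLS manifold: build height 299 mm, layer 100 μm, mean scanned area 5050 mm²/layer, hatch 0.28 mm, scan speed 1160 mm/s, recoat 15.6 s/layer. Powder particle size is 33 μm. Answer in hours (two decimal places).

Layers = ⌈299/0.1⌉ = 2990.
Per-layer scan distance: 5050 / 0.28 → 18035.7 mm.
Laser time per layer: 18035.7 / 1160 → 15.548 s.
Time per layer = 15.548 + 15.6 = 31.148 s.
Total: 2990 × 31.148 s = 93132.52 s → 25.87 hours.

25.87 hours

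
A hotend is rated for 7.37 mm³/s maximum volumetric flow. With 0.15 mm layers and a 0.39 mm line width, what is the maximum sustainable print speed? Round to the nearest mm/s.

A = 0.15 × 0.39 = 0.0585 mm².
v_max = Q/A = 7.37/0.0585 = 125.98 mm/s → 126 mm/s.

126 mm/s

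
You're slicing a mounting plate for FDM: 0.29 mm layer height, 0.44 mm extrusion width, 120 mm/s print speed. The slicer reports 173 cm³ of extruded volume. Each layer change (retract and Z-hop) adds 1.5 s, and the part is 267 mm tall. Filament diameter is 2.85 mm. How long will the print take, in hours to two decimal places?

Extrusion cross-section = 0.29 × 0.44 = 0.1276 mm².
Path length: 173000 mm³ / 0.1276 mm² → 1355799.4 mm.
Time extruding: 1355799.4 / 120 → 11298.3 s.
Layers = ⌈267/0.29⌉ = 921.
Non-print overhead: 921 × 1.5 → 1381.5 s.
Total = 11298.3 + 1381.5 = 12679.8 s = 3.52 hours.

3.52 hours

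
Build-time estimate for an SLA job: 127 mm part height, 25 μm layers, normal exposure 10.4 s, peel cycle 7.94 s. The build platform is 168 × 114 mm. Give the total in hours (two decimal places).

Number of layers: 127 / 0.025 → 5080 (rounded up).
Per-layer time = 10.4 + 7.94, so 18.34 s.
Total = 5080 × 18.34 = 93167.2 s = 25.88 hours.

25.88 hours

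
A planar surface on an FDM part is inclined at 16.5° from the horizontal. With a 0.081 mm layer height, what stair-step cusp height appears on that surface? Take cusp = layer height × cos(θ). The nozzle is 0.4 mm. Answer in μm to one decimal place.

h_c = t·cos θ = 0.081 × 0.9588 = 0.077663 mm (77.7 μm).

77.7 μm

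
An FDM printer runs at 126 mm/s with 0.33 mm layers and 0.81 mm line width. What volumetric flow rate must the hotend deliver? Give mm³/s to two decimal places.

33.68

A = 0.33 × 0.81 = 0.2673 mm².
Q = v·A = 126 × 0.2673 = 33.68 mm³/s.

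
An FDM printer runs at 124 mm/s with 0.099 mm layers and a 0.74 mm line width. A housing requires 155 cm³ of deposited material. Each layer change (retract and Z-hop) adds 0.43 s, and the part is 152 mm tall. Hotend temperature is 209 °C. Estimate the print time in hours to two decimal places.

Bead cross-section = 0.099 × 0.74 = 0.07326 mm².
Toolpath length = 155 cm³ / 0.07326 mm² = 155000 / 0.07326 = 2115752.1 mm.
Print-move time: 2115752.1 / 124 → 17062.5 s.
Number of layers: 152 / 0.099 → 1536 (rounded up).
Z-hop total = 1536 × 0.43, so 660.48 s.
Altogether 17062.5 + 660.48 = 17722.98 s, i.e. 4.92 hours.

4.92 hours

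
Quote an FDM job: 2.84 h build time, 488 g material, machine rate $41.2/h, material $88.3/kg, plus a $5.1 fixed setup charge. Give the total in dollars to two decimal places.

$165.20

Machine cost = 41.2 × 2.84 = $117.008.
Material cost = 88.3 × 488/1000, so $43.0904.
Adding setup: 117.008 + 43.0904 + 5.1 → 165.1984 ≈ $165.20.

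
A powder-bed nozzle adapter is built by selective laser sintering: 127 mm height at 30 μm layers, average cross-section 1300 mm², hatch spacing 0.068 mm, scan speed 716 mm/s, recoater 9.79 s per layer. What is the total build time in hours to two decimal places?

42.92 hours

Number of layers: 127 / 0.03 → 4234 (rounded up).
Per-layer scan distance = 1300 / 0.068, so 19117.6 mm.
Scan time per layer = 19117.6 / 716 = 26.7006 s.
Layer cycle = 26.7006 + 9.79, so 36.4906 s.
Build time = 4234 × 36.4906 = 154501.2004 s = 42.92 hours.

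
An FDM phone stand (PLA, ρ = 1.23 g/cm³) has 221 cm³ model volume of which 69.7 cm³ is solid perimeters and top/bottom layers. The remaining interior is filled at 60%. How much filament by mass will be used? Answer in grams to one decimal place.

Interior volume: 221 − 69.7 → 151.3 cm³.
Infill deposited = 0.60 × 151.3, so 90.78 cm³.
Total extruded = 69.7 + 90.78, so 160.48 cm³.
Mass = 160.48 × 1.23, so 197.3904 g.

197.4 g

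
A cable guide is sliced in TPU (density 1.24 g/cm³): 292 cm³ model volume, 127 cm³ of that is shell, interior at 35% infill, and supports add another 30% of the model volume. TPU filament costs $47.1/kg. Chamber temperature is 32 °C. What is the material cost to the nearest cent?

Volume inside the shell = 292 − 127, so 165 cm³.
Infill deposited: 0.35 × 165 → 57.75 cm³.
Support: 0.30 × 292 → 87.6 cm³.
Total printed volume = 127 + 57.75 + 87.6 = 272.35 cm³.
Mass = 272.35 × 1.24, so 337.714 g.
Cost = 337.714 g / 1000 × $47.1/kg = $15.91.

$15.91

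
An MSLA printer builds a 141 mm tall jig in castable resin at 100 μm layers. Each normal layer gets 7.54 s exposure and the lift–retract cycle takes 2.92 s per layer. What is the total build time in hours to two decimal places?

4.10 hours

Number of layers: 141 / 0.1 → 1410 (rounded up).
Each layer takes = 7.54 + 2.92 = 10.46 s.
Build time: 1410 × 10.46 s = 14748.6 s, i.e. 4.10 hours.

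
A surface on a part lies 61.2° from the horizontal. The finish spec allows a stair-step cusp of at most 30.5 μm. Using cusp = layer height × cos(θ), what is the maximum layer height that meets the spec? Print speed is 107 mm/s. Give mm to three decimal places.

Layer height = cusp / cos(61.2°) = 0.0305 / 0.4818 = 0.063 mm.

0.063 mm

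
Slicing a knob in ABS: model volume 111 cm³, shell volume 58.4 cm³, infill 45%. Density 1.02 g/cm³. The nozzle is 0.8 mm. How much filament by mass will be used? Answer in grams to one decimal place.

83.7 g

Volume inside the shell = 111 − 58.4 = 52.6 cm³.
Deposited infill: 0.45 × 52.6 → 23.67 cm³.
Deposited volume = 58.4 + 23.67 = 82.07 cm³.
Mass = 82.07 × 1.02, so 83.7114 g.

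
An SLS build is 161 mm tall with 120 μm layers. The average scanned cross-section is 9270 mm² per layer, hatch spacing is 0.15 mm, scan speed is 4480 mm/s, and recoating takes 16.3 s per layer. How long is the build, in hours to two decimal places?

11.22 hours

Layers = ⌈161/0.12⌉ = 1342.
Scan path per layer = 9270 / 0.15 = 61800 mm.
Scan time per layer = 61800 / 4480 = 13.7946 s.
Layer cycle = 13.7946 + 16.3, so 30.0946 s.
Total: 1342 × 30.0946 s = 40386.9532 s → 11.22 hours.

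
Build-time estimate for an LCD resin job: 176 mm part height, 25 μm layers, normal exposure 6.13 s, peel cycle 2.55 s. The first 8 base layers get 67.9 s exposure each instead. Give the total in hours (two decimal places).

Layers = ⌈176/0.025⌉ = 7040.
Bottom layers = 8 × (67.9 + 2.55) = 563.6 s.
Normal layers: 7032 × (6.13 + 2.55) → 61037.76 s.
Total = 563.6 + 61037.76 = 61601.36 s = 17.11 hours.

17.11 hours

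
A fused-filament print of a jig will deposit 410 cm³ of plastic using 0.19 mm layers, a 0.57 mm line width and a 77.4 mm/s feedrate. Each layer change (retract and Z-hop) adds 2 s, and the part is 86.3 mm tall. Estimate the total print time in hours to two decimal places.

13.84 hours

Bead cross-section = 0.19 × 0.57 = 0.1083 mm².
Path length: 410000 mm³ / 0.1083 mm² → 3785780.2 mm.
Extrusion time = 3785780.2 / 77.4, so 48911.9 s.
Layers = ⌈86.3/0.19⌉ = 455.
Z-hop total = 455 × 2, so 910 s.
Total = 48911.9 + 910 = 49821.9 s = 13.84 hours.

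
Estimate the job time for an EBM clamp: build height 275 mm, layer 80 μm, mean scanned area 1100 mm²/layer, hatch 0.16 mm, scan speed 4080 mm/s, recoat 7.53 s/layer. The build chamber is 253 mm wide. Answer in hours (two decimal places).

Layer count = ceil(275 / 0.08) = 3438.
Per-layer scan distance = 1100 / 0.16 = 6875 mm.
Per-layer scan time: 6875 / 4080 → 1.685 s.
Per-layer time: 1.685 + 7.53 → 9.215 s.
Total: 3438 × 9.215 s = 31681.17 s → 8.80 hours.

8.80 hours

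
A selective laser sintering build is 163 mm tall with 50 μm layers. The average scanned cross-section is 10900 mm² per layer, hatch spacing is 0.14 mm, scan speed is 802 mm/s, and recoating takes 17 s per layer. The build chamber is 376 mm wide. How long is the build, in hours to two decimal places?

Number of layers: 163 / 0.05 → 3260 (rounded up).
Per-layer scan distance = 10900 / 0.14, so 77857.1 mm.
Scan time per layer: 77857.1 / 802 → 97.0787 s.
Time per layer = 97.0787 + 17, so 114.0787 s.
3260 layers × 114.0787 s/layer = 371896.562 s, i.e. 103.30 hours.

103.30 hours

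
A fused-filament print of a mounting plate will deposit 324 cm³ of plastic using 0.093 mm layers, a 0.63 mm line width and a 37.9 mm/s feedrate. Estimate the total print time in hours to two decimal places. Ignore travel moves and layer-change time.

Bead cross-section = 0.093 × 0.63 = 0.05859 mm².
Path length: 324000 mm³ / 0.05859 mm² → 5529953.9 mm.
Print-move time = 5529953.9 / 37.9 = 145909.1 s.
Converting: 145909.1 s = 40.53 hours.

40.53 hours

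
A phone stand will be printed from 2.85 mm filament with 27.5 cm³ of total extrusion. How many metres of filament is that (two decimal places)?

4.31 m

Cross-section of 2.85 mm filament: π·(2.85/2)² = 6.3794 mm².
L = 27500 mm³ / 6.3794 mm² = 4310.75 mm, i.e. 4.31 m.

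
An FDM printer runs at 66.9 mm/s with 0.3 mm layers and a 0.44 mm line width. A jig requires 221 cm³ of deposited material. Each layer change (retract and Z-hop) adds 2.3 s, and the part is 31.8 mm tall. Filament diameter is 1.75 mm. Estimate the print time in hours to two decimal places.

Bead cross-section: 0.3 × 0.44 → 0.132 mm².
Total extruded path = 221000/0.132 = 1674242.4 mm.
Extrusion time = 1674242.4 / 66.9 = 25026 s.
Layers = ⌈31.8/0.3⌉ = 106.
Non-print overhead = 106 × 2.3 = 243.8 s.
Altogether 25026 + 243.8 = 25269.8 s, i.e. 7.02 hours.

7.02 hours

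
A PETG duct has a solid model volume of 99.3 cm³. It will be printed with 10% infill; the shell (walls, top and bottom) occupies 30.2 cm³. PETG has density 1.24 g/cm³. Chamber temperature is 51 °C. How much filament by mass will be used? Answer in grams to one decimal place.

46.0 g

Infill region = 99.3 − 30.2 = 69.1 cm³.
Infill volume = 0.10 × 69.1, so 6.91 cm³.
Total printed volume = 30.2 + 6.91 = 37.11 cm³.
Mass = 37.11 × 1.24 = 46.0164 g.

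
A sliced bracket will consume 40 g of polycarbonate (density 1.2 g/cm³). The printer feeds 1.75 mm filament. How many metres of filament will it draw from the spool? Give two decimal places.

13.86 m

Extruded volume: 40/1.2 = 33.3333 cm³ (33333.3 mm³).
A = π r² = π × 0.875² = 2.4053 mm².
L = V/A = 33333.3/2.4053 = 13858.27 mm → 13.86 m.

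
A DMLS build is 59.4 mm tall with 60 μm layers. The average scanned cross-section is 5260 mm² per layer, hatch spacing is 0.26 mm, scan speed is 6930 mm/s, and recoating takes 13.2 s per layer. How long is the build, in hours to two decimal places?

4.43 hours

Number of layers: 59.4 / 0.06 → 990 (rounded up).
Per-layer scan distance = 5260 / 0.26 = 20230.8 mm.
Laser time per layer = 20230.8 / 6930 = 2.9193 s.
Time per layer = 2.9193 + 13.2 = 16.1193 s.
990 layers × 16.1193 s/layer = 15958.107 s, i.e. 4.43 hours.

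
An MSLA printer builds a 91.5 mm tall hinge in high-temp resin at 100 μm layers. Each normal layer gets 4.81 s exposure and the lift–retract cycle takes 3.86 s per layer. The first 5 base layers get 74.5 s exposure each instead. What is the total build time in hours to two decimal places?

Layer count = ceil(91.5 / 0.1) = 915.
Bottom layers = 5 × (74.5 + 3.86), so 391.8 s.
Remaining layers = 910 × (4.81 + 3.86) = 7889.7 s.
Total = 391.8 + 7889.7 = 8281.5 s = 2.30 hours.

2.30 hours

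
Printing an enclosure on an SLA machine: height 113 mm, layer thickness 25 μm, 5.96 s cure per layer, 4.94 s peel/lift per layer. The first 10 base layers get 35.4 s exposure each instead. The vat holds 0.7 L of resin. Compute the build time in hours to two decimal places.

Number of layers: 113 / 0.025 → 4520 (rounded up).
Burn-in layers = 10 × (35.4 + 4.94) = 403.4 s.
Remaining layers: 4510 × (5.96 + 4.94) → 49159 s.
Total = 403.4 + 49159 = 49562.4 s = 13.77 hours.

13.77 hours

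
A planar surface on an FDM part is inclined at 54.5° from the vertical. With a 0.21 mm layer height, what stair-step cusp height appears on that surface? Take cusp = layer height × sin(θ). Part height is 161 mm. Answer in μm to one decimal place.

Cusp = layer height × sin(54.5°) = 0.21 × 0.8141 = 0.170961 mm = 171.0 μm.

171.0 μm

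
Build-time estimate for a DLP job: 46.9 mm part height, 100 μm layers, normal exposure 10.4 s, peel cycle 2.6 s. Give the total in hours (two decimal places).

Layers = ⌈46.9/0.1⌉ = 469.
Per-layer time = 10.4 + 2.6 = 13 s.
Build time: 469 × 13 s = 6097 s, i.e. 1.69 hours.

1.69 hours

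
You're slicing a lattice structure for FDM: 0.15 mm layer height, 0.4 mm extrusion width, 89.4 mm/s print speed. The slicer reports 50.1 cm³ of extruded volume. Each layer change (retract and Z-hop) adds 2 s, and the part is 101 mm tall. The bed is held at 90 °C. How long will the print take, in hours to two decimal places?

Line area: 0.15 × 0.4 → 0.06 mm².
Toolpath length = 50.1 cm³ / 0.06 mm² = 50100 / 0.06 = 835000 mm.
Print-move time = 835000 / 89.4 = 9340 s.
Layers = ⌈101/0.15⌉ = 674.
Layer-change overhead = 674 × 2 = 1348 s.
Altogether 9340 + 1348 = 10688 s, i.e. 2.97 hours.

2.97 hours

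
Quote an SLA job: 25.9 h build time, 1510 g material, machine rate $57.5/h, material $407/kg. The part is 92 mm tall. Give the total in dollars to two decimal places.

Machine-time cost = 57.5 × 25.9 = $1489.25.
Feedstock cost: 407 × 1510/1000 → $614.57.
Job cost: 1489.25 + 614.57 = $2103.82.

$2103.82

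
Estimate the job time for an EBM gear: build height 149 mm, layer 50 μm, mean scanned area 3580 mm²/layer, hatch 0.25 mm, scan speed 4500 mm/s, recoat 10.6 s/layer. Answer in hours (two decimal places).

Number of layers: 149 / 0.05 → 2980 (rounded up).
Scan path per layer: 3580 / 0.25 → 14320 mm.
Per-layer scan time = 14320 / 4500 = 3.1822 s.
Time per layer = 3.1822 + 10.6, so 13.7822 s.
Build time = 2980 × 13.7822 = 41070.956 s = 11.41 hours.

11.41 hours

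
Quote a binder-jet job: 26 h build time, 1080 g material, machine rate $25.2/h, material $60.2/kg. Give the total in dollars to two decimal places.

Time charge = 25.2 × 26, so $655.20.
Material cost: 60.2 × 1080/1000 → $65.016.
Job cost: 655.20 + 65.016 = 720.216 ≈ $720.22.

$720.22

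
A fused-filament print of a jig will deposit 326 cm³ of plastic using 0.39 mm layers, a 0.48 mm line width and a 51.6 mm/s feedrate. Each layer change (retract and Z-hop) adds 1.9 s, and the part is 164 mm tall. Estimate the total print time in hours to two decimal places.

9.60 hours

Line area: 0.39 × 0.48 → 0.1872 mm².
Toolpath length = 326 cm³ / 0.1872 mm² = 326000 / 0.1872 = 1741453 mm.
Time extruding = 1741453 / 51.6, so 33749.1 s.
Layers = ⌈164/0.39⌉ = 421.
Non-print overhead = 421 × 1.9, so 799.9 s.
Altogether 33749.1 + 799.9 = 34549 s, i.e. 9.60 hours.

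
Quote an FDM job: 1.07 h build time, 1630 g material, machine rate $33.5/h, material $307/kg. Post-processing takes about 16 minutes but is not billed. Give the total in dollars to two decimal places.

$536.26

Machine cost = 33.5 × 1.07, so $35.845.
Feedstock cost = 307 × 1630/1000 = $500.41.
Total = 35.845 + 500.41 = 536.255 ≈ $536.26.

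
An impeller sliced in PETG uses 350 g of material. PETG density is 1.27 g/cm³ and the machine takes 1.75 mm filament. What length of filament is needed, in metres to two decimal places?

Volume = 350 g / 1.27 g·cm⁻³ = 275.5906 cm³ = 275590.6 mm³.
A = π r² = π × 0.875² = 2.4053 mm².
L = V/A = 275590.6/2.4053 = 114576.39 mm → 114.58 m.

114.58 m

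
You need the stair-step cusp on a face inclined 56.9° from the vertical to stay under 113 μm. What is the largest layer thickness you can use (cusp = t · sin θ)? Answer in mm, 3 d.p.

0.135 mm

t = h_c / sin θ = 0.113 / 0.8377 = 0.135 mm.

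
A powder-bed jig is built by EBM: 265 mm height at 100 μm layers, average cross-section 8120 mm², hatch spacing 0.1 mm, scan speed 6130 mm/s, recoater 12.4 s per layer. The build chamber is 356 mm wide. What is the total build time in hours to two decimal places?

Layer count = ceil(265 / 0.1) = 2650.
Scan path per layer = 8120 / 0.1 = 81200 mm.
Scan time per layer = 81200 / 6130 = 13.2463 s.
Per-layer time = 13.2463 + 12.4, so 25.6463 s.
Total: 2650 × 25.6463 s = 67962.695 s → 18.88 hours.

18.88 hours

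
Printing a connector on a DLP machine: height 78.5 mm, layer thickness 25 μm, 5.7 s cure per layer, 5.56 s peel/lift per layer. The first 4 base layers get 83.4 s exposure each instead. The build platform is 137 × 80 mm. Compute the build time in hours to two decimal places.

9.91 hours

Layers = ⌈78.5/0.025⌉ = 3140.
Base layers = 4 × (83.4 + 5.56) = 355.84 s.
Regular layers = 3136 × (5.7 + 5.56), so 35311.36 s.
Sum: 355.84 + 35311.36 = 35667.2 s → 9.91 hours.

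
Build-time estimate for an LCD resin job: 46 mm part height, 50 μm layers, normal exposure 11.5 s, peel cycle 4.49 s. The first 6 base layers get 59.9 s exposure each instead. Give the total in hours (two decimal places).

4.17 hours

Number of layers: 46 / 0.05 → 920 (rounded up).
Burn-in layers: 6 × (59.9 + 4.49) → 386.34 s.
Regular layers = 914 × (11.5 + 4.49) = 14614.86 s.
Sum: 386.34 + 14614.86 = 15001.2 s → 4.17 hours.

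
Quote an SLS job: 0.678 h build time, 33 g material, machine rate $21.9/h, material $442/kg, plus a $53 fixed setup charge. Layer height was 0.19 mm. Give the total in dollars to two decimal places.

$82.43

Machine cost = 21.9 × 0.678, so $14.8482.
Feedstock cost = 442 × 33/1000 = $14.586.
Total = 14.8482 + 14.586 + 53 = 82.4342 ≈ $82.43.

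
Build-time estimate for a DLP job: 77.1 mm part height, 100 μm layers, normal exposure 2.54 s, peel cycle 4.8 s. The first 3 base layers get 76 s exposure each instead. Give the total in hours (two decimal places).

Layers = ⌈77.1/0.1⌉ = 771.
Base layers = 3 × (76 + 4.8), so 242.4 s.
Normal layers: 768 × (2.54 + 4.8) → 5637.12 s.
Total = 242.4 + 5637.12 = 5879.52 s = 1.63 hours.

1.63 hours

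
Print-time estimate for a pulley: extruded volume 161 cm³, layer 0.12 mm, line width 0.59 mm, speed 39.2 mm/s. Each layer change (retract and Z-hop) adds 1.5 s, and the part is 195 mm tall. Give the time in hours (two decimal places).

Bead cross-section = 0.12 × 0.59 = 0.0708 mm².
Path length: 161000 mm³ / 0.0708 mm² → 2274011.3 mm.
Extrusion time = 2274011.3 / 39.2, so 58010.5 s.
Layers = ⌈195/0.12⌉ = 1625.
Layer-change overhead: 1625 × 1.5 → 2437.5 s.
Total = 58010.5 + 2437.5 = 60448 s = 16.79 hours.

16.79 hours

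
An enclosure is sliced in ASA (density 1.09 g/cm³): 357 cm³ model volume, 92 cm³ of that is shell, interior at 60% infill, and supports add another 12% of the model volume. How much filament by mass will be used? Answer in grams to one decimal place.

Interior volume: 357 − 92 → 265 cm³.
Infill deposited = 0.60 × 265, so 159 cm³.
Support: 0.12 × 357 → 42.84 cm³.
Deposited volume = 92 + 159 + 42.84, so 293.84 cm³.
Mass = 293.84 × 1.09 = 320.2856 g.

320.3 g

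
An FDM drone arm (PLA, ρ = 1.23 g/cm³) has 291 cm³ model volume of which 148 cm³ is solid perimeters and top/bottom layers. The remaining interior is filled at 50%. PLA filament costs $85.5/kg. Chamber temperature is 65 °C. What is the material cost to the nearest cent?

$23.08

Infill region: 291 − 148 → 143 cm³.
Infill volume = 0.50 × 143 = 71.5 cm³.
Total printed volume = 148 + 71.5, so 219.5 cm³.
Mass = 219.5 × 1.23 = 269.985 g.
At $85.5/kg: 269.985/1000 × 85.5 = $23.08.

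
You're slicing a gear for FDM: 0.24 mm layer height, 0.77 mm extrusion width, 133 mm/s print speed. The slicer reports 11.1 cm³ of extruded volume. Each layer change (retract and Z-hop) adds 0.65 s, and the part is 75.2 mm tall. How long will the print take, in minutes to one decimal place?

10.9 minutes

Bead cross-section = 0.24 × 0.77 = 0.1848 mm².
Total extruded path = 11100/0.1848 = 60064.9 mm.
Print-move time = 60064.9 / 133, so 451.6 s.
Number of layers: 75.2 / 0.24 → 314 (rounded up).
Layer-change overhead = 314 × 0.65 = 204.1 s.
Total = 451.6 + 204.1 = 655.7 s = 10.9 minutes.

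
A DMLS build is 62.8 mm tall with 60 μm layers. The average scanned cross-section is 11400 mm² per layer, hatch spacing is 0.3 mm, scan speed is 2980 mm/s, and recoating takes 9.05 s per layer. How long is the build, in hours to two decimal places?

6.34 hours

Number of layers: 62.8 / 0.06 → 1047 (rounded up).
Scan path per layer: 11400 / 0.3 → 38000 mm.
Laser time per layer: 38000 / 2980 → 12.7517 s.
Layer cycle: 12.7517 + 9.05 → 21.8017 s.
Total: 1047 × 21.8017 s = 22826.3799 s → 6.34 hours.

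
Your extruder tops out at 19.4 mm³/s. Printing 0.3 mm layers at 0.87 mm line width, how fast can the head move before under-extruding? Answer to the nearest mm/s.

A = 0.3 × 0.87 = 0.261 mm².
Max speed = 19.4 / 0.261 = 74.33 ≈ 74 mm/s.

74 mm/s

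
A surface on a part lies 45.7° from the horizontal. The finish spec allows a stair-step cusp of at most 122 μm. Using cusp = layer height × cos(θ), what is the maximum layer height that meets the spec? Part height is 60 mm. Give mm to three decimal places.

cos(45.7°) = 0.6984; t_max = 0.122/0.6984 = 0.175 mm.

0.175 mm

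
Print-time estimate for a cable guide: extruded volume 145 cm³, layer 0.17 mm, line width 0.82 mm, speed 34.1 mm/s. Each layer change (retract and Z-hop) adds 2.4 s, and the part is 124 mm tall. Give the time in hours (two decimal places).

8.96 hours

Bead cross-section = 0.17 × 0.82, so 0.1394 mm².
Toolpath length = 145 cm³ / 0.1394 mm² = 145000 / 0.1394 = 1040172.2 mm.
Time extruding = 1040172.2 / 34.1 = 30503.6 s.
Layers = ⌈124/0.17⌉ = 730.
Non-print overhead = 730 × 2.4, so 1752 s.
Altogether 30503.6 + 1752 = 32255.6 s, i.e. 8.96 hours.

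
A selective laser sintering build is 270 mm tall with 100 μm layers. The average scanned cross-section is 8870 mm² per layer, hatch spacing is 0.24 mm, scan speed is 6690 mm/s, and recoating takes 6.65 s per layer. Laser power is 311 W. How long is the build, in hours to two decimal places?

9.13 hours

Number of layers: 270 / 0.1 → 2700 (rounded up).
Per-layer scan distance = 8870 / 0.24, so 36958.3 mm.
Laser time per layer: 36958.3 / 6690 → 5.5244 s.
Per-layer time = 5.5244 + 6.65 = 12.1744 s.
Build time = 2700 × 12.1744 = 32870.88 s = 9.13 hours.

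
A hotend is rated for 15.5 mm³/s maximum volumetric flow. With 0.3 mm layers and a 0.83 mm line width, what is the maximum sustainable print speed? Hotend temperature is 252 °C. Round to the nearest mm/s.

Bead cross-section = 0.3 × 0.83, so 0.249 mm².
Max speed = 15.5 / 0.249 = 62.25 ≈ 62 mm/s.

62 mm/s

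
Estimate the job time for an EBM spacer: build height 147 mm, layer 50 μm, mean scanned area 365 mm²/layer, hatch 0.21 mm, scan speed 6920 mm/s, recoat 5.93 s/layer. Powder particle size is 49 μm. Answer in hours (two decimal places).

5.05 hours

Number of layers: 147 / 0.05 → 2940 (rounded up).
Per-layer scan distance = 365 / 0.21 = 1738.1 mm.
Scan time per layer = 1738.1 / 6920 = 0.2512 s.
Layer cycle: 0.2512 + 5.93 → 6.1812 s.
2940 layers × 6.1812 s/layer = 18172.728 s, i.e. 5.05 hours.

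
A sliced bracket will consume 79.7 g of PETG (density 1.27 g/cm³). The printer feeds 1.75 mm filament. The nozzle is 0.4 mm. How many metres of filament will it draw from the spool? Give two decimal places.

26.09 m

Volume = 79.7 g / 1.27 g·cm⁻³ = 62.7559 cm³ = 62755.9 mm³.
Filament cross-section = π × (1.75/2)² = 2.4053 mm².
Length = 62755.9 / 2.4053 = 26090.67 mm = 26.09 m.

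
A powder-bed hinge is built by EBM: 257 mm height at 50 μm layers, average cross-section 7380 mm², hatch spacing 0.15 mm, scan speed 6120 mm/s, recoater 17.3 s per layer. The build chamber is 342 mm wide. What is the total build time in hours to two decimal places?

Layers = ⌈257/0.05⌉ = 5140.
Scan path per layer = 7380 / 0.15 = 49200 mm.
Per-layer scan time: 49200 / 6120 → 8.0392 s.
Per-layer time = 8.0392 + 17.3 = 25.3392 s.
Build time = 5140 × 25.3392 = 130243.488 s = 36.18 hours.

36.18 hours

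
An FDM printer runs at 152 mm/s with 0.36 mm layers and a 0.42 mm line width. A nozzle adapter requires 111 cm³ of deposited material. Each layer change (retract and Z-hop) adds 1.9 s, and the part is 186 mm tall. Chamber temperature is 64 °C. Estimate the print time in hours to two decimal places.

1.61 hours

Bead cross-section = 0.36 × 0.42, so 0.1512 mm².
Path length: 111000 mm³ / 0.1512 mm² → 734127 mm.
Time extruding = 734127 / 152 = 4829.8 s.
Layer count = ceil(186 / 0.36) = 517.
Non-print overhead = 517 × 1.9, so 982.3 s.
Total = 4829.8 + 982.3 = 5812.1 s = 1.61 hours.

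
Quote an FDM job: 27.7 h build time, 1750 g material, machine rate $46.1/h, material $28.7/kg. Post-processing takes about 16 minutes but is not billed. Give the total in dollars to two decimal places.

Time charge: 46.1 × 27.7 → $1276.97.
Material charge: 28.7 × 1750/1000 → $50.225.
Job cost: 1276.97 + 50.225 = 1327.195 ≈ $1327.20.

$1327.20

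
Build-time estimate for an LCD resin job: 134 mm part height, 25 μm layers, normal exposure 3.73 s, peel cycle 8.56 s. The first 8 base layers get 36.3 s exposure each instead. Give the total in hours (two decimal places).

18.37 hours

Number of layers: 134 / 0.025 → 5360 (rounded up).
Base layers = 8 × (36.3 + 8.56), so 358.88 s.
Normal layers: 5352 × (3.73 + 8.56) → 65776.08 s.
Total = 358.88 + 65776.08 = 66134.96 s = 18.37 hours.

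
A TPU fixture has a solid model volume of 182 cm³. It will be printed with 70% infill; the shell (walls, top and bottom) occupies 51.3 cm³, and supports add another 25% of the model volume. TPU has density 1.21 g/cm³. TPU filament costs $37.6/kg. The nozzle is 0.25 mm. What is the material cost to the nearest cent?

$8.57

Interior volume = 182 − 51.3 = 130.7 cm³.
Deposited infill: 0.70 × 130.7 → 91.49 cm³.
Support: 0.25 × 182 → 45.5 cm³.
Deposited volume: 51.3 + 91.49 + 45.5 → 188.29 cm³.
Mass = 188.29 × 1.21, so 227.8309 g.
Cost = 227.8309 g / 1000 × $37.6/kg = $8.57.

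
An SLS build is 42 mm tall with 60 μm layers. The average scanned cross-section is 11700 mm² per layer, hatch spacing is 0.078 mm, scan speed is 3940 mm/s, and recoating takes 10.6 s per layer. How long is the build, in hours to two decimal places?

9.46 hours

Number of layers: 42 / 0.06 → 700 (rounded up).
Scan path per layer = 11700 / 0.078, so 150000 mm.
Per-layer scan time = 150000 / 3940 = 38.0711 s.
Time per layer = 38.0711 + 10.6 = 48.6711 s.
Build time = 700 × 48.6711 = 34069.77 s = 9.46 hours.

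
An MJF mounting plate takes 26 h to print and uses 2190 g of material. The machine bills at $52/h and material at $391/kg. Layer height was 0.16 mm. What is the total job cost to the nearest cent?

Machine cost = 52 × 26 = $1352.00.
Material cost: 391 × 2190/1000 → $856.29.
Job cost: 1352.00 + 856.29 = $2208.29.

$2208.29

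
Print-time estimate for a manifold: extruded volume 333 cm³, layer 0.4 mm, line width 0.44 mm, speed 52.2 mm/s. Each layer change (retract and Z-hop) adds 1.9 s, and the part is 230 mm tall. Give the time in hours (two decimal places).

Extrusion cross-section: 0.4 × 0.44 → 0.176 mm².
Toolpath length = 333 cm³ / 0.176 mm² = 333000 / 0.176 = 1892045.5 mm.
Time extruding = 1892045.5 / 52.2, so 36246.1 s.
Layer count = ceil(230 / 0.4) = 575.
Layer-change overhead: 575 × 1.9 → 1092.5 s.
Total = 36246.1 + 1092.5 = 37338.6 s = 10.37 hours.

10.37 hours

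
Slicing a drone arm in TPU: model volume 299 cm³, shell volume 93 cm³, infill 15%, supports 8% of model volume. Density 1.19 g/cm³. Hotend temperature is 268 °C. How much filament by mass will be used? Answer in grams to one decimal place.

175.9 g

Infill region = 299 − 93, so 206 cm³.
Infill volume = 0.15 × 206 = 30.9 cm³.
Support = 0.08 × 299, so 23.92 cm³.
Deposited volume = 93 + 30.9 + 23.92 = 147.82 cm³.
Mass: 147.82 × 1.19 → 175.9058 g.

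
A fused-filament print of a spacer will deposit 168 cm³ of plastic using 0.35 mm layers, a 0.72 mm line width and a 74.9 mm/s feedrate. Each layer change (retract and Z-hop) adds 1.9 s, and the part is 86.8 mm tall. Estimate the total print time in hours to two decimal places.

2.60 hours

Extrusion cross-section = 0.35 × 0.72, so 0.252 mm².
Toolpath length = 168 cm³ / 0.252 mm² = 168000 / 0.252 = 666666.7 mm.
Extrusion time: 666666.7 / 74.9 → 8900.8 s.
Layer count = ceil(86.8 / 0.35) = 248.
Z-hop total: 248 × 1.9 → 471.2 s.
Altogether 8900.8 + 471.2 = 9372 s, i.e. 2.60 hours.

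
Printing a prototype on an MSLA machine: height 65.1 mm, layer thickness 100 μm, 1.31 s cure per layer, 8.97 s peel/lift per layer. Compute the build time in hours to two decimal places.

1.86 hours

Number of layers: 65.1 / 0.1 → 651 (rounded up).
Per-layer time: 1.31 + 8.97 → 10.28 s.
Build time: 651 × 10.28 s = 6692.28 s, i.e. 1.86 hours.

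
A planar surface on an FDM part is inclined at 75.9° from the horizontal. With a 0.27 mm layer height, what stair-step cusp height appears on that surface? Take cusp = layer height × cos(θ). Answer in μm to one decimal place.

cos(75.9°) = 0.2436, so cusp = 0.27 × 0.2436 = 0.065772 mm → 65.8 μm.

65.8 μm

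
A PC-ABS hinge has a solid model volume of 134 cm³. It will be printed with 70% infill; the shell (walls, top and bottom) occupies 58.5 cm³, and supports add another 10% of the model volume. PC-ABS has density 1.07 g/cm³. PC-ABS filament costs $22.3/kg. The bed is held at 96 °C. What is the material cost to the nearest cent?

$2.98

Interior volume = 134 − 58.5, so 75.5 cm³.
Infill volume = 0.70 × 75.5 = 52.85 cm³.
Support = 0.10 × 134, so 13.4 cm³.
Total extruded = 58.5 + 52.85 + 13.4 = 124.75 cm³.
Mass = 124.75 × 1.07 = 133.4825 g.
Cost = 133.4825 g / 1000 × $22.3/kg = $2.98.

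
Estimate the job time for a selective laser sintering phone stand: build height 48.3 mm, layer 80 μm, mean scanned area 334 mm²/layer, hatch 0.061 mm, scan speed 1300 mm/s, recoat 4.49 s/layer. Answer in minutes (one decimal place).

87.6 minutes

Number of layers: 48.3 / 0.08 → 604 (rounded up).
Scan path per layer: 334 / 0.061 → 5475.4 mm.
Per-layer scan time: 5475.4 / 1300 → 4.2118 s.
Layer cycle = 4.2118 + 4.49 = 8.7018 s.
Total: 604 × 8.7018 s = 5255.8872 s → 87.6 minutes.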